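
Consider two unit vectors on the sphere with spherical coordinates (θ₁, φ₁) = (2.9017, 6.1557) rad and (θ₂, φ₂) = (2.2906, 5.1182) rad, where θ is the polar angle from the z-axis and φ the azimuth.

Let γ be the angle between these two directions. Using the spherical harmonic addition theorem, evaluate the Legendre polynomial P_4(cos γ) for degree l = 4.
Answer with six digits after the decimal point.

Expand P_4 via completeness: Σ_{m} conj(Y_{4,m}) at Ω₁ times Y_{4,m} at Ω₂ —
  m=-4: Y*=0.00123 - 0.00069j  Y=-0.00742 - 0.14128j  product -0.00011 - 0.00017j
  m=-3: Y*=-0.01513 + 0.00609j  Y=0.32914 + 0.12140j  product -0.00572 + 0.00017j
  m=-2: Y*=0.10242 - 0.02670j  Y=-0.26587 + 0.28019j  product -0.01975 + 0.03580j
  m=-1: Y*=-0.39040 + 0.05004j  Y=-0.00390 - 0.00908j  product 0.00198 + 0.00335j
  m=+0: Y*=0.61921 + 0.00000j  Y=-0.36256 + 0.00000j  product -0.22450 + 0.00000j
  m=+1: Y*=0.39040 + 0.05004j  Y=0.00390 - 0.00908j  product 0.00198 - 0.00335j
  m=+2: Y*=0.10242 + 0.02670j  Y=-0.26587 - 0.28019j  product -0.01975 - 0.03580j
  m=+3: Y*=0.01513 + 0.00609j  Y=-0.32914 + 0.12140j  product -0.00572 - 0.00017j
  m=+4: Y*=0.00123 + 0.00069j  Y=-0.00742 + 0.14128j  product -0.00011 + 0.00017j
Σ over m = -0.27170 + 0.00000j; ×(4π/9) → -0.37936 + 0.00000j. Real part: -0.379359

-0.379359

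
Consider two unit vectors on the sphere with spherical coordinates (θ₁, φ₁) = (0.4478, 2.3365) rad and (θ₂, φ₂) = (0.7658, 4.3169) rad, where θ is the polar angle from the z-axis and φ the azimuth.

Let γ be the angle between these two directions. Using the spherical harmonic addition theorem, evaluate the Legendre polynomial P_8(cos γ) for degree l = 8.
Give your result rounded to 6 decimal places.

Term-by-term m-sum for l=8 (normalisation 4π/17 = 0.739198):
  [-8]  conj(Y_{8,-8})(Ω₁) = +0.000629-0.000100i ; Y_{8,-8}(Ω₂) = -0.027447-0.000613i ; Δ = -0.000017+0.000002i
  [-7]  conj(Y_{8,-7})(Ω₁) = -0.004229-0.003198i ; Y_{8,-7}(Ω₂) = +0.041636+0.106347i ; Δ = +0.000164-0.000583i
  [-6]  conj(Y_{8,-6})(Ω₁) = +0.003271+0.027555i ; Y_{8,-6}(Ω₂) = +0.203821-0.197109i ; Δ = +0.006098+0.004972i
  [-5]  conj(Y_{8,-5})(Ω₁) = +0.064992-0.079242i ; Y_{8,-5}(Ω₂) = -0.412830-0.177786i ; Δ = -0.040919+0.021159i
  [-4]  conj(Y_{8,-4})(Ω₁) = -0.270096+0.021322i ; Y_{8,-4}(Ω₂) = -0.004390+0.393400i ; Δ = -0.007202-0.106349i
  [-3]  conj(Y_{8,-3})(Ω₁) = +0.364195+0.323515i ; Y_{8,-3}(Ω₂) = +0.003825-0.001547i ; Δ = +0.001894+0.000674i
  [-2]  conj(Y_{8,-2})(Ω₁) = -0.019322-0.490281i ; Y_{8,-2}(Ω₂) = +0.261534+0.264469i ; Δ = +0.124611-0.133335i
  [-1]  conj(Y_{8,-1})(Ω₁) = -0.010637+0.011064i ; Y_{8,-1}(Ω₂) = +0.072791-0.174357i ; Δ = +0.001155+0.002660i
  [+0]  conj(Y_{8,0})(Ω₁) = -0.476268-0.000000i ; Y_{8,0}(Ω₂) = +0.320429+0.000000i ; Δ = -0.152610-0.000000i
  [+1]  conj(Y_{8,1})(Ω₁) = +0.010637+0.011064i ; Y_{8,1}(Ω₂) = -0.072791-0.174357i ; Δ = +0.001155-0.002660i
  [+2]  conj(Y_{8,2})(Ω₁) = -0.019322+0.490281i ; Y_{8,2}(Ω₂) = +0.261534-0.264469i ; Δ = +0.124611+0.133335i
  [+3]  conj(Y_{8,3})(Ω₁) = -0.364195+0.323515i ; Y_{8,3}(Ω₂) = -0.003825-0.001547i ; Δ = +0.001894-0.000674i
  [+4]  conj(Y_{8,4})(Ω₁) = -0.270096-0.021322i ; Y_{8,4}(Ω₂) = -0.004390-0.393400i ; Δ = -0.007202+0.106349i
  [+5]  conj(Y_{8,5})(Ω₁) = -0.064992-0.079242i ; Y_{8,5}(Ω₂) = +0.412830-0.177786i ; Δ = -0.040919-0.021159i
  [+6]  conj(Y_{8,6})(Ω₁) = +0.003271-0.027555i ; Y_{8,6}(Ω₂) = +0.203821+0.197109i ; Δ = +0.006098-0.004972i
  [+7]  conj(Y_{8,7})(Ω₁) = +0.004229-0.003198i ; Y_{8,7}(Ω₂) = -0.041636+0.106347i ; Δ = +0.000164+0.000583i
  [+8]  conj(Y_{8,8})(Ω₁) = +0.000629+0.000100i ; Y_{8,8}(Ω₂) = -0.027447+0.000613i ; Δ = -0.000017-0.000002i
Total Σ_m = +0.018957-0.000000i. Multiply by 0.739198: +0.014013-0.000000i. P_8(cos γ) = 0.014013

0.014013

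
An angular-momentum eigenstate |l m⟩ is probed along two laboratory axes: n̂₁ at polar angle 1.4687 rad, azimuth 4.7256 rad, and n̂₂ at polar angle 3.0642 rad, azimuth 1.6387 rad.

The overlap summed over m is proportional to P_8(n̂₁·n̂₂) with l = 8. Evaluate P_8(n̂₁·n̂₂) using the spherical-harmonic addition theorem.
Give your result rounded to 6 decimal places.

0.011984

Summing Y*_{l m}(θ₁,φ₁)·Y_{l m}(θ₂,φ₂) over m ∈ [−8, 8]; prefactor 4π/(2·8+1) = 0.739198:
  [-8]  conj(Y_{8,-8})(Ω₁) = +0.491586+0.052149i ; Y_{8,-8}(Ω₂) = +0.000000-0.000000i ; Δ = +0.000000-0.000000i
  [-7]  conj(Y_{8,-7})(Ω₁) = -0.018708+0.201722i ; Y_{8,-7}(Ω₂) = -0.000000-0.000000i ; Δ = +0.000000-0.000000i
  [-6]  conj(Y_{8,-6})(Ω₁) = +0.306999+0.024386i ; Y_{8,-6}(Ω₂) = -0.000001+0.000000i ; Δ = -0.000000+0.000000i
  [-5]  conj(Y_{8,-5})(Ω₁) = -0.015158+0.229140i ; Y_{8,-5}(Ω₂) = +0.000009+0.000025i ; Δ = -0.000006+0.000002i
  [-4]  conj(Y_{8,-4})(Ω₁) = +0.243807+0.012896i ; Y_{8,-4}(Ω₂) = +0.000459-0.000128i ; Δ = +0.000113-0.000025i
  [-3]  conj(Y_{8,-3})(Ω₁) = -0.009494+0.239429i ; Y_{8,-3}(Ω₂) = -0.001278-0.006185i ; Δ = +0.001493-0.000247i
  [-2]  conj(Y_{8,-2})(Ω₁) = +0.214580+0.005671i ; Y_{8,-2}(Ω₂) = -0.059140+0.008081i ; Δ = -0.012736+0.001399i
  [-1]  conj(Y_{8,-1})(Ω₁) = -0.003213+0.243163i ; Y_{8,-1}(Ω₂) = +0.024553+0.361031i ; Δ = -0.087868+0.004811i
  [+0]  conj(Y_{8,0})(Ω₁) = +0.205780-0.000000i ; Y_{8,0}(Ω₂) = +1.041018+0.000000i ; Δ = +0.214221+0.000000i
  [+1]  conj(Y_{8,1})(Ω₁) = +0.003213+0.243163i ; Y_{8,1}(Ω₂) = -0.024553+0.361031i ; Δ = -0.087868-0.004811i
  [+2]  conj(Y_{8,2})(Ω₁) = +0.214580-0.005671i ; Y_{8,2}(Ω₂) = -0.059140-0.008081i ; Δ = -0.012736-0.001399i
  [+3]  conj(Y_{8,3})(Ω₁) = +0.009494+0.239429i ; Y_{8,3}(Ω₂) = +0.001278-0.006185i ; Δ = +0.001493+0.000247i
  [+4]  conj(Y_{8,4})(Ω₁) = +0.243807-0.012896i ; Y_{8,4}(Ω₂) = +0.000459+0.000128i ; Δ = +0.000113+0.000025i
  [+5]  conj(Y_{8,5})(Ω₁) = +0.015158+0.229140i ; Y_{8,5}(Ω₂) = -0.000009+0.000025i ; Δ = -0.000006-0.000002i
  [+6]  conj(Y_{8,6})(Ω₁) = +0.306999-0.024386i ; Y_{8,6}(Ω₂) = -0.000001-0.000000i ; Δ = -0.000000-0.000000i
  [+7]  conj(Y_{8,7})(Ω₁) = +0.018708+0.201722i ; Y_{8,7}(Ω₂) = +0.000000-0.000000i ; Δ = +0.000000+0.000000i
  [+8]  conj(Y_{8,8})(Ω₁) = +0.491586-0.052149i ; Y_{8,8}(Ω₂) = +0.000000+0.000000i ; Δ = +0.000000+0.000000i
Total Σ_m = +0.016212+0.000000i. Multiply by 0.739198: +0.011984+0.000000i. P_8(cos γ) = 0.011984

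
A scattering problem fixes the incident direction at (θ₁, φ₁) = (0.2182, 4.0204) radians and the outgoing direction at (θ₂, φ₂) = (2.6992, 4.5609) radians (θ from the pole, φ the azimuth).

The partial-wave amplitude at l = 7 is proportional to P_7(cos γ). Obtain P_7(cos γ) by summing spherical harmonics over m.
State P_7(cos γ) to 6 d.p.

0.250613

Summing Y*_{l m}(θ₁,φ₁)·Y_{l m}(θ₂,φ₂) over m ∈ [−7, 7]; prefactor 4π/(2·7+1) = 0.837758:
  m=-7: Y*=-0.00001 + 0.00000j  Y=0.00115 - 0.00064j  product -0.00000 + 0.00000j
  m=-6: Y*=0.00010 - 0.00016j  Y=0.00640 + 0.00821j  product 0.00000 - 0.00000j
  m=-5: Y*=0.00062 + 0.00189j  Y=-0.03486 + 0.03687j  product -0.00009 - 0.00004j
  m=-4: Y*=-0.01375 - 0.00539j  Y=-0.13948 - 0.09665j  product 0.00140 + 0.00208j
  m=-3: Y*=0.06875 - 0.03802j  Y=0.16950 - 0.34693j  product -0.00154 - 0.03030j
  m=-2: Y*=-0.05327 + 0.28180j  Y=0.50821 + 0.15887j  product -0.07184 + 0.13475j
  m=-1: Y*=-0.40100 - 0.48390j  Y=-0.03626 + 0.23755j  product 0.12949 - 0.07771j
  m=+0: Y*=0.47588 + 0.00000j  Y=0.38729 + 0.00000j  product 0.18431 + 0.00000j
  m=+1: Y*=0.40100 - 0.48390j  Y=0.03626 + 0.23755j  product 0.12949 + 0.07771j
  m=+2: Y*=-0.05327 - 0.28180j  Y=0.50821 - 0.15887j  product -0.07184 - 0.13475j
  m=+3: Y*=-0.06875 - 0.03802j  Y=-0.16950 - 0.34693j  product -0.00154 + 0.03030j
  m=+4: Y*=-0.01375 + 0.00539j  Y=-0.13948 + 0.09665j  product 0.00140 - 0.00208j
  m=+5: Y*=-0.00062 + 0.00189j  Y=0.03486 + 0.03687j  product -0.00009 + 0.00004j
  m=+6: Y*=0.00010 + 0.00016j  Y=0.00640 - 0.00821j  product 0.00000 + 0.00000j
  m=+7: Y*=0.00001 + 0.00000j  Y=-0.00115 - 0.00064j  product -0.00000 - 0.00000j
Total Σ_m = 0.29915 + 0.00000j. Multiply by 0.837758: 0.25061 + 0.00000j. P_7(cos γ) = 0.250613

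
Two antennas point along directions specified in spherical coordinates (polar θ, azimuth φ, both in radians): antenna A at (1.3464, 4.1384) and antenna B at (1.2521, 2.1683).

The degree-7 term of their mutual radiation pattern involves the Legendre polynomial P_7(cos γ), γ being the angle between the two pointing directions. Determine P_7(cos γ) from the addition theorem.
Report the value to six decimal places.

Expand P_7 via completeness: Σ_{m} conj(Y_{7,m}) at Ω₁ times Y_{7,m} at Ω₂ —
  m=-7: Y*=-0.32166 - 0.26790j  Y=-0.30053 - 0.17603j  product 0.04951 + 0.13713j
  m=-6: Y*=0.34128 - 0.10645j  Y=0.38838 - 0.18447j  product 0.11291 - 0.10430j
  m=-5: Y*=0.03090 - 0.11093j  Y=-0.01202 + 0.07737j  product 0.00821 + 0.00372j
  m=-4: Y*=0.23056 + 0.26015j  Y=0.23551 + 0.22010j  product -0.00296 + 0.11201j
  m=-3: Y*=0.00838 - 0.00128j  Y=-0.19422 + 0.04378j  product -0.00157 + 0.00061j
  m=-2: Y*=-0.13448 + 0.29887j  Y=-0.09052 + 0.22944j  product -0.05640 - 0.05791j
  m=-1: Y*=-0.01768 - 0.02735j  Y=-0.13270 - 0.19501j  product -0.00299 + 0.00708j
  m=+0: Y*=-0.31984 + 0.00000j  Y=-0.22141 + 0.00000j  product 0.07082 + 0.00000j
  m=+1: Y*=0.01768 - 0.02735j  Y=0.13270 - 0.19501j  product -0.00299 - 0.00708j
  m=+2: Y*=-0.13448 - 0.29887j  Y=-0.09052 - 0.22944j  product -0.05640 + 0.05791j
  m=+3: Y*=-0.00838 - 0.00128j  Y=0.19422 + 0.04378j  product -0.00157 - 0.00061j
  m=+4: Y*=0.23056 - 0.26015j  Y=0.23551 - 0.22010j  product -0.00296 - 0.11201j
  m=+5: Y*=-0.03090 - 0.11093j  Y=0.01202 + 0.07737j  product 0.00821 - 0.00372j
  m=+6: Y*=0.34128 + 0.10645j  Y=0.38838 + 0.18447j  product 0.11291 + 0.10430j
  m=+7: Y*=0.32166 - 0.26790j  Y=0.30053 - 0.17603j  product 0.04951 - 0.13713j
Total Σ_m = 0.28424 + 0.00000j. Multiply by 0.837758: 0.23813 + 0.00000j. P_7(cos γ) = 0.238128

0.238128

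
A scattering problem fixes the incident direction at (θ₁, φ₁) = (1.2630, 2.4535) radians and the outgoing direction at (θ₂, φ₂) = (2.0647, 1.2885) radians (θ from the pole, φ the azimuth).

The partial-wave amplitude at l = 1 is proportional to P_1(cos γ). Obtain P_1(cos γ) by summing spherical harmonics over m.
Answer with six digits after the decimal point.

0.187616

Expand P_1 via completeness: Σ_{m} conj(Y_{1,m}) at Ω₁ times Y_{1,m} at Ω₂ —
  term(m=-1) = +0.039539+0.092027i   from Y*(Ω₁)=-0.254338+0.209100i, Y(Ω₂)=+0.084740-0.292163i
  term(m=+0) = -0.034287+0.000000i   from Y*(Ω₁)=+0.148027-0.000000i, Y(Ω₂)=-0.231630+0.000000i
  term(m=+1) = +0.039539-0.092027i   from Y*(Ω₁)=+0.254338+0.209100i, Y(Ω₂)=-0.084740-0.292163i
Accumulated sum +0.044790+0.000000i; after 4π/(2l+1) scaling, +0.187616+0.000000i ⇒ P_1 = 0.187616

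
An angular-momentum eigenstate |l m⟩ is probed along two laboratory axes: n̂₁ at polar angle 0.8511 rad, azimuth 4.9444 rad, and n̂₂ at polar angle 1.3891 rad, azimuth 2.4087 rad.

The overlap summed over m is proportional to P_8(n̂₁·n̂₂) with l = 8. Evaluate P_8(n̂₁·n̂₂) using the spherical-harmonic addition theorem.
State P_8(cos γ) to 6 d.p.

-0.103808

Term-by-term m-sum for l=8 (normalisation 4π/17 = 0.739198):
  [-8]  conj(Y_{8,-8})(Ω₁) = -0.014836+0.050585i ; Y_{8,-8}(Ω₂) = +0.412102-0.184055i ; Δ = +0.003196+0.023577i
  [-7]  conj(Y_{8,-7})(Ω₁) = -0.184565-0.009843i ; Y_{8,-7}(Ω₂) = -0.134598+0.303144i ; Δ = +0.027826-0.054625i
  [-6]  conj(Y_{8,-6})(Ω₁) = -0.066774-0.369614i ; Y_{8,-6}(Ω₂) = +0.053867+0.165295i ; Δ = +0.057498-0.030947i
  [-5]  conj(Y_{8,-5})(Ω₁) = +0.415684-0.181036i ; Y_{8,-5}(Ω₂) = -0.294109-0.169518i ; Δ = -0.152945-0.017222i
  [-4]  conj(Y_{8,-4})(Ω₁) = +0.128007+0.170943i ; Y_{8,-4}(Ω₂) = -0.068222+0.014543i ; Δ = -0.011219-0.009800i
  [-3]  conj(Y_{8,-3})(Ω₁) = +0.146675-0.175547i ; Y_{8,-3}(Ω₂) = +0.193418-0.266462i ; Δ = -0.018407-0.073037i
  [-2]  conj(Y_{8,-2})(Ω₁) = +0.314519+0.157407i ; Y_{8,-2}(Ω₂) = -0.002288-0.021711i ; Δ = +0.002698-0.007189i
  [-1]  conj(Y_{8,-1})(Ω₁) = +0.017185-0.072735i ; Y_{8,-1}(Ω₂) = +0.239051+0.215179i ; Δ = +0.019759-0.013690i
  [+0]  conj(Y_{8,0})(Ω₁) = +0.362231-0.000000i ; Y_{8,0}(Ω₂) = +0.007598+0.000000i ; Δ = +0.002752+0.000000i
  [+1]  conj(Y_{8,1})(Ω₁) = -0.017185-0.072735i ; Y_{8,1}(Ω₂) = -0.239051+0.215179i ; Δ = +0.019759+0.013690i
  [+2]  conj(Y_{8,2})(Ω₁) = +0.314519-0.157407i ; Y_{8,2}(Ω₂) = -0.002288+0.021711i ; Δ = +0.002698+0.007189i
  [+3]  conj(Y_{8,3})(Ω₁) = -0.146675-0.175547i ; Y_{8,3}(Ω₂) = -0.193418-0.266462i ; Δ = -0.018407+0.073037i
  [+4]  conj(Y_{8,4})(Ω₁) = +0.128007-0.170943i ; Y_{8,4}(Ω₂) = -0.068222-0.014543i ; Δ = -0.011219+0.009800i
  [+5]  conj(Y_{8,5})(Ω₁) = -0.415684-0.181036i ; Y_{8,5}(Ω₂) = +0.294109-0.169518i ; Δ = -0.152945+0.017222i
  [+6]  conj(Y_{8,6})(Ω₁) = -0.066774+0.369614i ; Y_{8,6}(Ω₂) = +0.053867-0.165295i ; Δ = +0.057498+0.030947i
  [+7]  conj(Y_{8,7})(Ω₁) = +0.184565-0.009843i ; Y_{8,7}(Ω₂) = +0.134598+0.303144i ; Δ = +0.027826+0.054625i
  [+8]  conj(Y_{8,8})(Ω₁) = -0.014836-0.050585i ; Y_{8,8}(Ω₂) = +0.412102+0.184055i ; Δ = +0.003196-0.023577i
Accumulated sum -0.140434+0.000000i; after 4π/(2l+1) scaling, -0.103808+0.000000i ⇒ P_8 = -0.103808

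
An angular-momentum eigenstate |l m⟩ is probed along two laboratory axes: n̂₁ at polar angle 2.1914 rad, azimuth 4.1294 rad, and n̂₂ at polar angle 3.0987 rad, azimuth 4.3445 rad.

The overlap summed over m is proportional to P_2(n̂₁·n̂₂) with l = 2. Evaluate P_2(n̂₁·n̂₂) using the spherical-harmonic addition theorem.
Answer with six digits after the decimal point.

0.067469

Addition theorem: P_2(cos γ) = (4π/5) Σ_m Y*_{lm}(Ω₁) Y_{lm}(Ω₂), m = −2…2:
  m=-2: -0.100687+0.234984i × -0.000526-0.000477i = +0.000165-0.000076i  (running Σ = +0.000165-0.000076i)
  m=-1: +0.201206+0.305113i × +0.011903-0.030882i = +0.011817-0.002582i  (running Σ = +0.011982-0.002658i)
  m=0: +0.004579-0.000000i × +0.629043+0.000000i = +0.002880+0.000000i  (running Σ = +0.014863-0.002658i)
  m=1: -0.201206+0.305113i × -0.011903-0.030882i = +0.011817+0.002582i  (running Σ = +0.026680-0.000076i)
  m=2: -0.100687-0.234984i × -0.000526+0.000477i = +0.000165+0.000076i  (running Σ = +0.026845-0.000000i)
Σ over m = +0.026845-0.000000i; ×(4π/5) → +0.067469-0.000000i. Real part: 0.067469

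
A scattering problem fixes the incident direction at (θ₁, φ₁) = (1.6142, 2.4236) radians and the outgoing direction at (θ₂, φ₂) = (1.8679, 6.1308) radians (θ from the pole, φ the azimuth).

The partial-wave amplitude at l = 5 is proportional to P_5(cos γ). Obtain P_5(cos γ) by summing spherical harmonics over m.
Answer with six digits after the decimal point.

0.406234

Addition theorem: P_5(cos γ) = (4π/11) Σ_m Y*_{lm}(Ω₁) Y_{lm}(Ω₂), m = −5…5:
  m=-5: Y*=(0.416289, -0.200255)  Y=(0.268412, 0.256099)  product (0.163022, 0.052860)
  m=-4: Y*=(0.061152, 0.016900)  Y=(-0.294498, -0.205629)  product (-0.014534, -0.017552)
  m=-3: Y*=(-0.186749, -0.283070)  Y=(-0.062056, -0.030526)  product (0.002948, 0.023267)
  m=-2: Y*=(0.009809, -0.072321)  Y=(0.321464, 0.101123)  product (0.010467, -0.022257)
  m=-1: Y*=(-0.234652, 0.204974)  Y=(-0.013805, -0.002120)  product (0.003674, -0.002332)
  m=+0: Y*=(-0.075450, -0.000000)  Y=(-0.324005, 0.000000)  product (0.024446, 0.000000)
  m=+1: Y*=(0.234652, 0.204974)  Y=(0.013805, -0.002120)  product (0.003674, 0.002332)
  m=+2: Y*=(0.009809, 0.072321)  Y=(0.321464, -0.101123)  product (0.010467, 0.022257)
  m=+3: Y*=(0.186749, -0.283070)  Y=(0.062056, -0.030526)  product (0.002948, -0.023267)
  m=+4: Y*=(0.061152, -0.016900)  Y=(-0.294498, 0.205629)  product (-0.014534, 0.017552)
  m=+5: Y*=(-0.416289, -0.200255)  Y=(-0.268412, 0.256099)  product (0.163022, -0.052860)
Accumulated sum (0.355598, 0.000000); after 4π/(2l+1) scaling, (0.406234, 0.000000) ⇒ P_5 = 0.406234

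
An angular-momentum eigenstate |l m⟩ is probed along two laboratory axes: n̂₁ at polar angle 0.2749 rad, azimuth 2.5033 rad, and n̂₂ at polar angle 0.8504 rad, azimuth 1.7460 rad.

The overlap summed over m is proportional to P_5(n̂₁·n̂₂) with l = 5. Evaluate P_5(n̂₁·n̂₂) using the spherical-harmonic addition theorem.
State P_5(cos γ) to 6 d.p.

-0.414494

Addition theorem: P_5(cos γ) = (4π/11) Σ_m Y*_{lm}(Ω₁) Y_{lm}(Ω₂), m = −5…5:
  [-5]  conj(Y_{5,-5})(Ω₁) = (0.000683, -0.000034) ; Y_{5,-5}(Ω₂) = (-0.085484, -0.071243) ; Δ = (-0.000061, -0.000046)
  [-4]  conj(Y_{5,-4})(Ω₁) = (-0.006380, -0.004257) ; Y_{5,-4}(Ω₂) = (0.236085, -0.199181) ; Δ = (-0.002354, 0.000266)
  [-3]  conj(Y_{5,-3})(Ω₁) = (0.017126, 0.047792) ; Y_{5,-3}(Ω₂) = (0.214897, 0.370489) ; Δ = (-0.014026, 0.016615)
  [-2]  conj(Y_{5,-2})(Ω₁) = (0.062003, -0.204626) ; Y_{5,-2}(Ω₂) = (-0.181218, 0.066233) ; Δ = (0.002317, 0.041189)
  [-1]  conj(Y_{5,-1})(Ω₁) = (-0.422489, 0.313442) ; Y_{5,-1}(Ω₂) = (0.046803, 0.264397) ; Δ = (-0.102647, -0.097035)
  [+0]  conj(Y_{5,0})(Ω₁) = (0.474513, -0.000000) ; Y_{5,0}(Ω₂) = (-0.272461, 0.000000) ; Δ = (-0.129286, 0.000000)
  [+1]  conj(Y_{5,1})(Ω₁) = (0.422489, 0.313442) ; Y_{5,1}(Ω₂) = (-0.046803, 0.264397) ; Δ = (-0.102647, 0.097035)
  [+2]  conj(Y_{5,2})(Ω₁) = (0.062003, 0.204626) ; Y_{5,2}(Ω₂) = (-0.181218, -0.066233) ; Δ = (0.002317, -0.041189)
  [+3]  conj(Y_{5,3})(Ω₁) = (-0.017126, 0.047792) ; Y_{5,3}(Ω₂) = (-0.214897, 0.370489) ; Δ = (-0.014026, -0.016615)
  [+4]  conj(Y_{5,4})(Ω₁) = (-0.006380, 0.004257) ; Y_{5,4}(Ω₂) = (0.236085, 0.199181) ; Δ = (-0.002354, -0.000266)
  [+5]  conj(Y_{5,5})(Ω₁) = (-0.000683, -0.000034) ; Y_{5,5}(Ω₂) = (0.085484, -0.071243) ; Δ = (-0.000061, 0.000046)
Total Σ_m = (-0.362828, 0.000000). Multiply by 1.142397: (-0.414494, 0.000000). P_5(cos γ) = -0.414494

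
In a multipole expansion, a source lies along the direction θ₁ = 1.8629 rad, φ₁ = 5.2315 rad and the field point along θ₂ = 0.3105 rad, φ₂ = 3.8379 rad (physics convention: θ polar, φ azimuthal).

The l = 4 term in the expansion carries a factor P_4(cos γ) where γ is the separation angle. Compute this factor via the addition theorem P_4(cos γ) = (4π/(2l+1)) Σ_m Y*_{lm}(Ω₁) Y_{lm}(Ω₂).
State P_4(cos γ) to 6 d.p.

Expand P_4 via completeness: Σ_{m} conj(Y_{4,m}) at Ω₁ times Y_{4,m} at Ω₂ —
  term(m=-4) = (0.001090, -0.000934)   from Y*(Ω₁)=(-0.180275, 0.325607), Y(Ω₂)=(-0.003614, -0.001345)
  term(m=-3) = (0.005455, 0.009276)   from Y*(Ω₁)=(0.316520, -0.004262), Y(Ω₂)=(0.016835, 0.029532)
  term(m=-2) = (0.020153, -0.007457)   from Y*(Ω₁)=(0.065349, 0.110878), Y(Ω₂)=(0.029593, -0.164320)
  term(m=-1) = (0.025628, 0.143113)   from Y*(Ω₁)=(0.156601, -0.274073), Y(Ω₂)=(-0.353374, 0.295419)
  term(m=+0) = (0.038513, 0.000000)   from Y*(Ω₁)=(0.079648, -0.000000), Y(Ω₂)=(0.483540, 0.000000)
  term(m=+1) = (0.025628, -0.143113)   from Y*(Ω₁)=(-0.156601, -0.274073), Y(Ω₂)=(0.353374, 0.295419)
  term(m=+2) = (0.020153, 0.007457)   from Y*(Ω₁)=(0.065349, -0.110878), Y(Ω₂)=(0.029593, 0.164320)
  term(m=+3) = (0.005455, -0.009276)   from Y*(Ω₁)=(-0.316520, -0.004262), Y(Ω₂)=(-0.016835, 0.029532)
  term(m=+4) = (0.001090, 0.000934)   from Y*(Ω₁)=(-0.180275, -0.325607), Y(Ω₂)=(-0.003614, 0.001345)
Total Σ_m = (0.143164, -0.000000). Multiply by 1.396263: (0.199894, -0.000000). P_4(cos γ) = 0.199894

0.199894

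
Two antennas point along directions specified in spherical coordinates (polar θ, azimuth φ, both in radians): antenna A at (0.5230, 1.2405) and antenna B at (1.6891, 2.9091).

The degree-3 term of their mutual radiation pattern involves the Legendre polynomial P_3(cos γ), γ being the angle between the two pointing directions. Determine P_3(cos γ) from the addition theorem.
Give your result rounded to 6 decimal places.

Term-by-term m-sum for l=3 (normalisation 4π/7 = 1.795196):
  m=-3: -0.043491-0.028488i × -0.313128-0.262397i = +0.006143+0.020332i  (running Σ = +0.006143+0.020332i)
  m=-2: -0.174416+0.135531i × -0.106314-0.053335i = +0.025771-0.005106i  (running Σ = +0.031915+0.015226i)
  m=-1: +0.144107+0.420312i × +0.290535+0.068791i = +0.012954+0.132029i  (running Σ = +0.044869+0.147255i)
  m=0: +0.243307-0.000000i × +0.129068+0.000000i = +0.031403+0.000000i  (running Σ = +0.076272+0.147255i)
  m=1: -0.144107+0.420312i × -0.290535+0.068791i = +0.012954-0.132029i  (running Σ = +0.089226+0.015226i)
  m=2: -0.174416-0.135531i × -0.106314+0.053335i = +0.025771+0.005106i  (running Σ = +0.114997+0.020332i)
  m=3: +0.043491-0.028488i × +0.313128-0.262397i = +0.006143-0.020332i  (running Σ = +0.121141+0.000000i)
Accumulated sum +0.121141+0.000000i; after 4π/(2l+1) scaling, +0.217471+0.000000i ⇒ P_3 = 0.217471

0.217471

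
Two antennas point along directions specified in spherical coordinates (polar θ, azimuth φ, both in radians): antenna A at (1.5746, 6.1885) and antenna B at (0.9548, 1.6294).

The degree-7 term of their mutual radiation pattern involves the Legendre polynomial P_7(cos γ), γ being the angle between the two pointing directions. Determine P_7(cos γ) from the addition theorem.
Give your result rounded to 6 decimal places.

0.238671

Expand P_7 via completeness: Σ_{m} conj(Y_{7,m}) at Ω₁ times Y_{7,m} at Ω₂ —
  [-7]  conj(Y_{7,-7})(Ω₁) = (0.394148, -0.307671) ; Y_{7,-7}(Ω₂) = (0.048122, 0.110652) ; Δ = (0.053012, 0.028807)
  [-6]  conj(Y_{7,-6})(Ω₁) = (-0.005998, 0.003829) ; Y_{7,-6}(Ω₂) = (-0.300040, 0.110075) ; Δ = (0.001378, -0.001809)
  [-5]  conj(Y_{7,-5})(Ω₁) = (-0.326497, 0.167259) ; Y_{7,-5}(Ω₂) = (-0.128211, -0.424958) ; Δ = (0.112939, 0.117303)
  [-4]  conj(Y_{7,-4})(Ω₁) = (0.007780, -0.003096) ; Y_{7,-4}(Ω₂) = (0.245191, -0.058553) ; Δ = (0.001726, -0.001215)
  [-3]  conj(Y_{7,-3})(Ω₁) = (0.318491, -0.092984) ; Y_{7,-3}(Ω₂) = (-0.032583, -0.183416) ; Δ = (-0.027432, -0.055387)
  [-2]  conj(Y_{7,-2})(Ω₁) = (-0.008766, 0.001680) ; Y_{7,-2}(Ω₂) = (0.345982, -0.040738) ; Δ = (-0.002964, 0.000938)
  [-1]  conj(Y_{7,-1})(Ω₁) = (-0.317813, 0.030183) ; Y_{7,-1}(Ω₂) = (-0.002637, -0.044942) ; Δ = (0.002194, 0.014204)
  [+0]  conj(Y_{7,0})(Ω₁) = (0.009089, -0.000000) ; Y_{7,0}(Ω₂) = (0.350612, 0.000000) ; Δ = (0.003187, 0.000000)
  [+1]  conj(Y_{7,1})(Ω₁) = (0.317813, 0.030183) ; Y_{7,1}(Ω₂) = (0.002637, -0.044942) ; Δ = (0.002194, -0.014204)
  [+2]  conj(Y_{7,2})(Ω₁) = (-0.008766, -0.001680) ; Y_{7,2}(Ω₂) = (0.345982, 0.040738) ; Δ = (-0.002964, -0.000938)
  [+3]  conj(Y_{7,3})(Ω₁) = (-0.318491, -0.092984) ; Y_{7,3}(Ω₂) = (0.032583, -0.183416) ; Δ = (-0.027432, 0.055387)
  [+4]  conj(Y_{7,4})(Ω₁) = (0.007780, 0.003096) ; Y_{7,4}(Ω₂) = (0.245191, 0.058553) ; Δ = (0.001726, 0.001215)
  [+5]  conj(Y_{7,5})(Ω₁) = (0.326497, 0.167259) ; Y_{7,5}(Ω₂) = (0.128211, -0.424958) ; Δ = (0.112939, -0.117303)
  [+6]  conj(Y_{7,6})(Ω₁) = (-0.005998, -0.003829) ; Y_{7,6}(Ω₂) = (-0.300040, -0.110075) ; Δ = (0.001378, 0.001809)
  [+7]  conj(Y_{7,7})(Ω₁) = (-0.394148, -0.307671) ; Y_{7,7}(Ω₂) = (-0.048122, 0.110652) ; Δ = (0.053012, -0.028807)
Σ over m = (0.284893, -0.000000); ×(4π/15) → (0.238671, -0.000000). Real part: 0.238671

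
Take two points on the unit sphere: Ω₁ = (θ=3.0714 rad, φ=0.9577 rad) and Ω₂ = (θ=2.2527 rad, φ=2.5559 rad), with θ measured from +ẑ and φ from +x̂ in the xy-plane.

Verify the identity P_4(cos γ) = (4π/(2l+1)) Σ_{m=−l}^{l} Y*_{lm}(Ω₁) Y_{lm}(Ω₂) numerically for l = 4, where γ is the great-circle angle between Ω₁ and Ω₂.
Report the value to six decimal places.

Addition theorem: P_4(cos γ) = (4π/9) Σ_m Y*_{lm}(Ω₁) Y_{lm}(Ω₂), m = −4…4:
  m=-4: Y*=(-0.000008, -0.000007)  Y=(-0.112152, 0.115204)  product (0.000002, -0.000000)
  m=-3: Y*=(0.000415, -0.000114)  Y=(-0.068373, 0.362788)  product (0.000013, 0.000158)
  m=-2: Y*=(-0.003316, 0.009239)  Y=(0.139627, 0.330793)  product (-0.003519, 0.000193)
  m=-1: Y*=(-0.075524, -0.107348)  Y=(-0.042305, -0.028063)  product (0.000183, 0.006661)
  m=+0: Y*=(0.825560, -0.000000)  Y=(-0.359059, 0.000000)  product (-0.296425, 0.000000)
  m=+1: Y*=(0.075524, -0.107348)  Y=(0.042305, -0.028063)  product (0.000183, -0.006661)
  m=+2: Y*=(-0.003316, -0.009239)  Y=(0.139627, -0.330793)  product (-0.003519, -0.000193)
  m=+3: Y*=(-0.000415, -0.000114)  Y=(0.068373, 0.362788)  product (0.000013, -0.000158)
  m=+4: Y*=(-0.000008, 0.000007)  Y=(-0.112152, -0.115204)  product (0.000002, 0.000000)
Accumulated sum (-0.303069, 0.000000); after 4π/(2l+1) scaling, (-0.423164, 0.000000) ⇒ P_4 = -0.423164

-0.423164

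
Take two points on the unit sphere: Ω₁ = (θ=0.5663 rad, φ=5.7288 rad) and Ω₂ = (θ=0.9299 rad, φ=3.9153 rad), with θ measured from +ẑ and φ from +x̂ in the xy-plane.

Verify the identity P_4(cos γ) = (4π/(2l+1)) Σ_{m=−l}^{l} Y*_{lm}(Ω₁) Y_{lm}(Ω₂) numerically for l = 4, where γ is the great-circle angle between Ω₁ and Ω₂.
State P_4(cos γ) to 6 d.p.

-0.115297

Summing Y*_{l m}(θ₁,φ₁)·Y_{l m}(θ₂,φ₂) over m ∈ [−4, 4]; prefactor 4π/(2·4+1) = 1.396263:
  [-4]  conj(Y_{4,-4})(Ω₁) = -0.02209 - 0.02926j ; Y_{4,-4}(Ω₂) = -0.18248 - 0.00854j ; Δ = 0.00378 + 0.00553j
  [-3]  conj(Y_{4,-3})(Ω₁) = -0.01504 - 0.16243j ; Y_{4,-3}(Ω₂) = 0.26281 + 0.28192j ; Δ = 0.04184 - 0.04693j
  [-2]  conj(Y_{4,-2})(Ω₁) = 0.17105 - 0.34349j ; Y_{4,-2}(Ω₂) = 0.00755 - 0.32285j ; Δ = -0.10960 - 0.05782j
  [-1]  conj(Y_{4,-1})(Ω₁) = 0.36151 - 0.22383j ; Y_{4,-1}(Ω₂) = 0.08069 - 0.07882j ; Δ = 0.01153 - 0.04656j
  [+0]  conj(Y_{4,0})(Ω₁) = -0.06494 + 0.00000j ; Y_{4,0}(Ω₂) = -0.34399 + 0.00000j ; Δ = 0.02234 + 0.00000j
  [+1]  conj(Y_{4,1})(Ω₁) = -0.36151 - 0.22383j ; Y_{4,1}(Ω₂) = -0.08069 - 0.07882j ; Δ = 0.01153 + 0.04656j
  [+2]  conj(Y_{4,2})(Ω₁) = 0.17105 + 0.34349j ; Y_{4,2}(Ω₂) = 0.00755 + 0.32285j ; Δ = -0.10960 + 0.05782j
  [+3]  conj(Y_{4,3})(Ω₁) = 0.01504 - 0.16243j ; Y_{4,3}(Ω₂) = -0.26281 + 0.28192j ; Δ = 0.04184 + 0.04693j
  [+4]  conj(Y_{4,4})(Ω₁) = -0.02209 + 0.02926j ; Y_{4,4}(Ω₂) = -0.18248 + 0.00854j ; Δ = 0.00378 - 0.00553j
Accumulated sum -0.08258 - 0.00000j; after 4π/(2l+1) scaling, -0.11530 - 0.00000j ⇒ P_4 = -0.115297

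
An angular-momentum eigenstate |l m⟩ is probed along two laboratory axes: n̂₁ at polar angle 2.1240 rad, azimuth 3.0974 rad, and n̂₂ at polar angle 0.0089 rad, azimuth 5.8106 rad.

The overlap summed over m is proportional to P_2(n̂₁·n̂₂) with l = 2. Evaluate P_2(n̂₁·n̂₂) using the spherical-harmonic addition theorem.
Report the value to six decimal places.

-0.075012

Summing Y*_{l m}(θ₁,φ₁)·Y_{l m}(θ₂,φ₂) over m ∈ [−2, 2]; prefactor 4π/(2·2+1) = 2.513274:
  m=-2: Y*=+0.278547-0.024684i  Y=+0.000018+0.000025i  product +0.000006+0.000006i
  m=-1: Y*=+0.345029-0.015258i  Y=+0.006122+0.003130i  product +0.002160+0.000986i
  m=+0: Y*=-0.054189-0.000000i  Y=+0.630708+0.000000i  product -0.034177-0.000000i
  m=+1: Y*=-0.345029-0.015258i  Y=-0.006122+0.003130i  product +0.002160-0.000986i
  m=+2: Y*=+0.278547+0.024684i  Y=+0.000018-0.000025i  product +0.000006-0.000006i
Σ over m = -0.029846-0.000000i; ×(4π/5) → -0.075012-0.000000i. Real part: -0.075012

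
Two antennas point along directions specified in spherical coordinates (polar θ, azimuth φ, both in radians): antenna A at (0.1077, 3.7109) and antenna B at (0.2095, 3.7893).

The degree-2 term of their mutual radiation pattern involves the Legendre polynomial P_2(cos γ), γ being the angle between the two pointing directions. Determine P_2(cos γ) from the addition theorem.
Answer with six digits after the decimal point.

Term-by-term m-sum for l=2 (normalisation 4π/5 = 2.513274):
  m=-2: Y*=+0.001869+0.004053i  Y=+0.004543-0.016078i  product +0.000074-0.000012i
  m=-1: Y*=-0.069539-0.044505i  Y=-0.125326+0.094821i  product +0.012935-0.001016i
  m=+0: Y*=+0.619851-0.000000i  Y=+0.589859+0.000000i  product +0.365625+0.000000i
  m=+1: Y*=+0.069539-0.044505i  Y=+0.125326+0.094821i  product +0.012935+0.001016i
  m=+2: Y*=+0.001869-0.004053i  Y=+0.004543+0.016078i  product +0.000074+0.000012i
Total Σ_m = +0.391642-0.000000i. Multiply by 2.513274: +0.984304-0.000000i. P_2(cos γ) = 0.984304

0.984304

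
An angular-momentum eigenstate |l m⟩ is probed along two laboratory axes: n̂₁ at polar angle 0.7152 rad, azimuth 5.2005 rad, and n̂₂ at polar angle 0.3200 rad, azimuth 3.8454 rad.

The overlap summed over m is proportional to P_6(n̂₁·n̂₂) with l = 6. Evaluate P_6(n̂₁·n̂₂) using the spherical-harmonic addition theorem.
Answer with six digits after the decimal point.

Term-by-term m-sum for l=6 (normalisation 4π/13 = 0.966644):
  m=-6: Y*=(0.037550, -0.008118)  Y=(-0.000220, 0.000413)  product (-0.000005, 0.000017)
  m=-5: Y*=(0.098823, 0.117080)  Y=(0.004548, -0.001803)  product (0.000661, 0.000354)
  m=-4: Y*=(-0.129495, 0.322669)  Y=(-0.029489, -0.009981)  product (0.007039, -0.008223)
  m=-3: Y*=(-0.450872, 0.048183)  Y=(0.068463, 0.114052)  product (-0.036364, -0.048124)
  m=-2: Y*=(-0.114628, -0.169518)  Y=(0.060595, -0.368036)  product (-0.069335, 0.031915)
  m=-1: Y*=(-0.131857, 0.248335)  Y=(-0.446494, 0.378992)  product (-0.035244, -0.160853)
  m=+0: Y*=(-0.299601, -0.000000)  Y=(0.181390, 0.000000)  product (-0.054345, -0.000000)
  m=+1: Y*=(0.131857, 0.248335)  Y=(0.446494, 0.378992)  product (-0.035244, 0.160853)
  m=+2: Y*=(-0.114628, 0.169518)  Y=(0.060595, 0.368036)  product (-0.069335, -0.031915)
  m=+3: Y*=(0.450872, 0.048183)  Y=(-0.068463, 0.114052)  product (-0.036364, 0.048124)
  m=+4: Y*=(-0.129495, -0.322669)  Y=(-0.029489, 0.009981)  product (0.007039, 0.008223)
  m=+5: Y*=(-0.098823, 0.117080)  Y=(-0.004548, -0.001803)  product (0.000661, -0.000354)
  m=+6: Y*=(0.037550, 0.008118)  Y=(-0.000220, -0.000413)  product (-0.000005, -0.000017)
Σ over m = (-0.320839, -0.000000); ×(4π/13) → (-0.310137, -0.000000). Real part: -0.310137

-0.310137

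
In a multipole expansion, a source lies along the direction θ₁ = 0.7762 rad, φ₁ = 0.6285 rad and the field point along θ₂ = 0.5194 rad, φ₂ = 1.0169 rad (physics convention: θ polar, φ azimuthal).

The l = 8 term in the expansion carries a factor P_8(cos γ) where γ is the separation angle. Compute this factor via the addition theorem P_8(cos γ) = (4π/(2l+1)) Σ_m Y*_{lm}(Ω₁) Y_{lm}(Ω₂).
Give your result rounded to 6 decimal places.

-0.237160

Addition theorem: P_8(cos γ) = (4π/17) Σ_m Y*_{lm}(Ω₁) Y_{lm}(Ω₂), m = −8…8:
  term(m=-8) = -0.00006 - 0.00000j   from Y*(Ω₁)=0.00928 - 0.02843j, Y(Ω₂)=-0.00053 - 0.00182j
  term(m=-7) = -0.00148 - 0.00066j   from Y*(Ω₁)=-0.03751 - 0.11594j, Y(Ω₂)=0.00892 - 0.00985j
  term(m=-6) = -0.01180 - 0.01242j   from Y*(Ω₁)=-0.23880 - 0.17390j, Y(Ω₂)=0.05705 + 0.01049j
  term(m=-5) = -0.02910 - 0.07475j   from Y*(Ω₁)=-0.45416 - 0.00041j, Y(Ω₂)=0.06422 + 0.16453j
  term(m=-4) = 0.00243 - 0.14145j   from Y*(Ω₁)=-0.30436 + 0.22079j, Y(Ω₂)=-0.22613 + 0.30070j
  term(m=-3) = -0.00554 + 0.01290j   from Y*(Ω₁)=0.00843 - 0.02591j, Y(Ω₂)=-0.51306 - 0.04676j
  term(m=-2) = -0.08291 + 0.08150j   from Y*(Ω₁)=-0.11699 - 0.36050j, Y(Ω₂)=-0.13700 - 0.27444j
  term(m=-1) = 0.03567 - 0.01460j   from Y*(Ω₁)=-0.12790 - 0.09296j, Y(Ω₂)=-0.12822 + 0.20732j
  term(m=+0) = -0.13529 + 0.00000j   from Y*(Ω₁)=0.33575 + 0.00000j, Y(Ω₂)=-0.40294 + 0.00000j
  term(m=+1) = 0.03567 + 0.01460j   from Y*(Ω₁)=0.12790 - 0.09296j, Y(Ω₂)=0.12822 + 0.20732j
  term(m=+2) = -0.08291 - 0.08150j   from Y*(Ω₁)=-0.11699 + 0.36050j, Y(Ω₂)=-0.13700 + 0.27444j
  term(m=+3) = -0.00554 - 0.01290j   from Y*(Ω₁)=-0.00843 - 0.02591j, Y(Ω₂)=0.51306 - 0.04676j
  term(m=+4) = 0.00243 + 0.14145j   from Y*(Ω₁)=-0.30436 - 0.22079j, Y(Ω₂)=-0.22613 - 0.30070j
  term(m=+5) = -0.02910 + 0.07475j   from Y*(Ω₁)=0.45416 - 0.00041j, Y(Ω₂)=-0.06422 + 0.16453j
  term(m=+6) = -0.01180 + 0.01242j   from Y*(Ω₁)=-0.23880 + 0.17390j, Y(Ω₂)=0.05705 - 0.01049j
  term(m=+7) = -0.00148 + 0.00066j   from Y*(Ω₁)=0.03751 - 0.11594j, Y(Ω₂)=-0.00892 - 0.00985j
  term(m=+8) = -0.00006 + 0.00000j   from Y*(Ω₁)=0.00928 + 0.02843j, Y(Ω₂)=-0.00053 + 0.00182j
Accumulated sum -0.32083 - 0.00000j; after 4π/(2l+1) scaling, -0.23716 - 0.00000j ⇒ P_8 = -0.237160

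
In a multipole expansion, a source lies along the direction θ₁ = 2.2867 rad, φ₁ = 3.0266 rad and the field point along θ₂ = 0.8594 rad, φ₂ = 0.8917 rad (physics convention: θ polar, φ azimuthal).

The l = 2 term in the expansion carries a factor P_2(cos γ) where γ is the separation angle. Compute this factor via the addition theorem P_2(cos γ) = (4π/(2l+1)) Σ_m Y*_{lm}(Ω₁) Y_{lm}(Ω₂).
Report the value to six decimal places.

0.308241

Expand P_2 via completeness: Σ_{m} conj(Y_{2,m}) at Ω₁ times Y_{2,m} at Ω₂ —
  m=-2: Y*=0.21410 - 0.05013j  Y=-0.04676 - 0.21663j  product -0.02087 - 0.04404j
  m=-1: Y*=0.38002 - 0.04389j  Y=0.23996 - 0.29729j  product 0.07814 - 0.12351j
  m=+0: Y*=0.09215 + 0.00000j  Y=0.08793 + 0.00000j  product 0.00810 + 0.00000j
  m=+1: Y*=-0.38002 - 0.04389j  Y=-0.23996 - 0.29729j  product 0.07814 + 0.12351j
  m=+2: Y*=0.21410 + 0.05013j  Y=-0.04676 + 0.21663j  product -0.02087 + 0.04404j
Σ over m = 0.12265 + 0.00000j; ×(4π/5) → 0.30824 + 0.00000j. Real part: 0.308241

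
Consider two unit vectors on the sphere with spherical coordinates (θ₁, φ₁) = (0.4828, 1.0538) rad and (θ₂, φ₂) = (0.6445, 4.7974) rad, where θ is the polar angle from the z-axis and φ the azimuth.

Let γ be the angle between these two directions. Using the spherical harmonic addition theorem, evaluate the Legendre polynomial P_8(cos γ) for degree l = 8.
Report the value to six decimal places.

Term-by-term m-sum for l=8 (normalisation 4π/17 = 0.739198):
  term(m=-8) = +0.000001+0.000010i   from Y*(Ω₁)=-0.000606+0.000933i, Y(Ω₂)=+0.006803-0.005502i
  term(m=-7) = +0.000189-0.000347i   from Y*(Ω₁)=+0.003900+0.007540i, Y(Ω₂)=-0.026105-0.038564i
  term(m=-6) = -0.005498+0.002796i   from Y*(Ω₁)=+0.040550+0.001607i, Y(Ω₂)=-0.132643+0.074207i
  term(m=-5) = +0.045240+0.005986i   from Y*(Ω₁)=+0.071946-0.115624i, Y(Ω₂)=+0.138186+0.305284i
  term(m=-4) = -0.115864-0.104435i   from Y*(Ω₁)=-0.154442-0.284602i, Y(Ω₂)=+0.454138-0.160668i
  term(m=-3) = +0.041704+0.174010i   from Y*(Ω₁)=-0.511126-0.010125i, Y(Ω₂)=-0.088301-0.338696i
  term(m=-2) = -0.017024+0.044315i   from Y*(Ω₁)=-0.210472+0.353680i, Y(Ω₂)=+0.113683-0.019517i
  term(m=-1) = -0.041219+0.028321i   from Y*(Ω₁)=-0.059817-0.105204i, Y(Ω₂)=-0.035088-0.411752i
  term(m=+0) = +0.007303+0.000000i   from Y*(Ω₁)=-0.460230-0.000000i, Y(Ω₂)=-0.015868+0.000000i
  term(m=+1) = -0.041219-0.028321i   from Y*(Ω₁)=+0.059817-0.105204i, Y(Ω₂)=+0.035088-0.411752i
  term(m=+2) = -0.017024-0.044315i   from Y*(Ω₁)=-0.210472-0.353680i, Y(Ω₂)=+0.113683+0.019517i
  term(m=+3) = +0.041704-0.174010i   from Y*(Ω₁)=+0.511126-0.010125i, Y(Ω₂)=+0.088301-0.338696i
  term(m=+4) = -0.115864+0.104435i   from Y*(Ω₁)=-0.154442+0.284602i, Y(Ω₂)=+0.454138+0.160668i
  term(m=+5) = +0.045240-0.005986i   from Y*(Ω₁)=-0.071946-0.115624i, Y(Ω₂)=-0.138186+0.305284i
  term(m=+6) = -0.005498-0.002796i   from Y*(Ω₁)=+0.040550-0.001607i, Y(Ω₂)=-0.132643-0.074207i
  term(m=+7) = +0.000189+0.000347i   from Y*(Ω₁)=-0.003900+0.007540i, Y(Ω₂)=+0.026105-0.038564i
  term(m=+8) = +0.000001-0.000010i   from Y*(Ω₁)=-0.000606-0.000933i, Y(Ω₂)=+0.006803+0.005502i
Accumulated sum -0.177641+0.000000i; after 4π/(2l+1) scaling, -0.131312+0.000000i ⇒ P_8 = -0.131312

-0.131312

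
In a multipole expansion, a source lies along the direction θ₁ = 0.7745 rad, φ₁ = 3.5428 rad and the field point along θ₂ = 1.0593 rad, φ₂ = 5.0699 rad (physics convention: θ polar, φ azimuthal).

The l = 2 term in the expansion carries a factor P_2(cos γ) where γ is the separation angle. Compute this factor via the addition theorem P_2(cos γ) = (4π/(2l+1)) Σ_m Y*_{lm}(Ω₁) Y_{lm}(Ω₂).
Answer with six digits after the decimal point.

-0.287363

Term-by-term m-sum for l=2 (normalisation 4π/5 = 2.513274):
  [-2]  conj(Y_{2,-2})(Ω₁) = (0.131300, 0.135846) ; Y_{2,-2}(Ω₂) = (-0.221786, 0.192576) ; Δ = (-0.055281, -0.004844)
  [-1]  conj(Y_{2,-1})(Ω₁) = (-0.355516, -0.150816) ; Y_{2,-1}(Ω₂) = (0.115394, 0.308901) ; Δ = (0.005563, -0.127222)
  [+0]  conj(Y_{2,0})(Ω₁) = (0.168007, -0.000000) ; Y_{2,0}(Ω₂) = (-0.088695, 0.000000) ; Δ = (-0.014901, 0.000000)
  [+1]  conj(Y_{2,1})(Ω₁) = (0.355516, -0.150816) ; Y_{2,1}(Ω₂) = (-0.115394, 0.308901) ; Δ = (0.005563, 0.127222)
  [+2]  conj(Y_{2,2})(Ω₁) = (0.131300, -0.135846) ; Y_{2,2}(Ω₂) = (-0.221786, -0.192576) ; Δ = (-0.055281, 0.004844)
Total Σ_m = (-0.114338, -0.000000). Multiply by 2.513274: (-0.287363, -0.000000). P_2(cos γ) = -0.287363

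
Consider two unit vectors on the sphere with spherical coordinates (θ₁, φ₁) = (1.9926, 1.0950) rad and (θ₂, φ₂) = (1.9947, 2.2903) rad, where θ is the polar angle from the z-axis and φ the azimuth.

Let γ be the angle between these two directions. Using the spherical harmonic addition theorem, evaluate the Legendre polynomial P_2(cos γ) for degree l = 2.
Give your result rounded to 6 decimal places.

Expand P_2 via completeness: Σ_{m} conj(Y_{2,m}) at Ω₁ times Y_{2,m} at Ω₂ —
  [-2]  conj(Y_{2,-2})(Ω₁) = -0.186611+0.261834i ; Y_{2,-2}(Ω₂) = -0.042172+0.318139i ; Δ = -0.075430-0.070410i
  [-1]  conj(Y_{2,-1})(Ω₁) = -0.132176-0.256513i ; Y_{2,-1}(Ω₂) = +0.190876+0.217848i ; Δ = +0.030652-0.077757i
  [+0]  conj(Y_{2,0})(Ω₁) = -0.156800-0.000000i ; Y_{2,0}(Ω₂) = -0.155312+0.000000i ; Δ = +0.024353+0.000000i
  [+1]  conj(Y_{2,1})(Ω₁) = +0.132176-0.256513i ; Y_{2,1}(Ω₂) = -0.190876+0.217848i ; Δ = +0.030652+0.077757i
  [+2]  conj(Y_{2,2})(Ω₁) = -0.186611-0.261834i ; Y_{2,2}(Ω₂) = -0.042172-0.318139i ; Δ = -0.075430+0.070410i
Total Σ_m = -0.065204+0.000000i. Multiply by 2.513274: -0.163875+0.000000i. P_2(cos γ) = -0.163875

-0.163875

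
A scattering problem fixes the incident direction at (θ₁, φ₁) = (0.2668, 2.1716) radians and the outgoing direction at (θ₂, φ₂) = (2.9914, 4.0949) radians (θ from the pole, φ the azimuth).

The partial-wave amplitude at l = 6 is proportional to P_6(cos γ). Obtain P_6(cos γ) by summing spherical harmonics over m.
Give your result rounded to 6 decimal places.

Expand P_6 via completeness: Σ_{m} conj(Y_{6,m}) at Ω₁ times Y_{6,m} at Ω₂ —
  m=-6: 0.00015 + 0.00007j × 0.00000 + 0.00000j = 0.00000 + 0.00000j  (running Σ = 0.00000 + 0.00000j)
  m=-5: -0.00028 - 0.00204j × 0.00001 + 0.00012j = 0.00000 - 0.00000j  (running Σ = 0.00000 - 0.00000j)
  m=-4: -0.01177 + 0.01072j × -0.00137 + 0.00109j = 0.00000 - 0.00003j  (running Σ = 0.00000 - 0.00003j)
  m=-3: 0.08109 + 0.01912j × -0.01607 - 0.00465j = -0.00121 - 0.00068j  (running Σ = -0.00121 - 0.00071j)
  m=-2: -0.10476 - 0.27074j × -0.03591 - 0.10287j = -0.02409 + 0.02050j  (running Σ = -0.02530 + 0.01979j)
  m=-1: -0.33506 + 0.48892j × 0.25445 - 0.35832j = 0.08993 + 0.24447j  (running Σ = 0.06463 + 0.26425j)
  m=0: 0.38594 + 0.00000j × 0.78988 + 0.00000j = 0.30485 + 0.00000j  (running Σ = 0.36948 + 0.26425j)
  m=1: 0.33506 + 0.48892j × -0.25445 - 0.35832j = 0.08993 - 0.24447j  (running Σ = 0.45941 + 0.01979j)
  m=2: -0.10476 + 0.27074j × -0.03591 + 0.10287j = -0.02409 - 0.02050j  (running Σ = 0.43532 - 0.00071j)
  m=3: -0.08109 + 0.01912j × 0.01607 - 0.00465j = -0.00121 + 0.00068j  (running Σ = 0.43411 - 0.00003j)
  m=4: -0.01177 - 0.01072j × -0.00137 - 0.00109j = 0.00000 + 0.00003j  (running Σ = 0.43411 - 0.00000j)
  m=5: 0.00028 - 0.00204j × -0.00001 + 0.00012j = 0.00000 + 0.00000j  (running Σ = 0.43411 + 0.00000j)
  m=6: 0.00015 - 0.00007j × 0.00000 - 0.00000j = 0.00000 - 0.00000j  (running Σ = 0.43411 + 0.00000j)
Total Σ_m = 0.43411 + 0.00000j. Multiply by 0.966644: 0.41963 + 0.00000j. P_6(cos γ) = 0.419634

0.419634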